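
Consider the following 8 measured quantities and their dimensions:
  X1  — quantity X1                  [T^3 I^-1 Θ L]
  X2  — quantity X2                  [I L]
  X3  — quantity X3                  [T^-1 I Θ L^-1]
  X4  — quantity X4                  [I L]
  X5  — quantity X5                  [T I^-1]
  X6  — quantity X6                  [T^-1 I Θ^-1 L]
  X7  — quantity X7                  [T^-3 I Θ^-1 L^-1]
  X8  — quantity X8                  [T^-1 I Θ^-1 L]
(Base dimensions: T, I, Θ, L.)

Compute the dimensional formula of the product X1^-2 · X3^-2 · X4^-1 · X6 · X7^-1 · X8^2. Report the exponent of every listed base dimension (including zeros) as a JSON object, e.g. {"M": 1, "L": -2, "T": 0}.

Write exponents as rows T,I,Θ,L / cols X1,X2,X3,X4,X5,X6,X7,X8:
  T: [ 3  0 -1  0  1 -1 -3 -1]
  I: [-1  1  1  1 -1  1  1  1]
  Θ: [ 1  0  1  0  0 -1 -1 -1]
  L: [ 1  1 -1  1  0  1 -1  1]
  [T]: (-2)·3+(-2)·-1+(-1)·0+(1)·-1+(-1)·-3+(2)·-1 = -4
  [I]: (-2)·-1+(-2)·1+(-1)·1+(1)·1+(-1)·1+(2)·1 = 1
  [Θ]: (-2)·1+(-2)·1+(-1)·0+(1)·-1+(-1)·-1+(2)·-1 = -6
  [L]: (-2)·1+(-2)·-1+(-1)·1+(1)·1+(-1)·-1+(2)·1 = 3
⇒ T^-4 I Θ^-6 L^3

{"T": -4, "I": 1, "Θ": -6, "L": 3}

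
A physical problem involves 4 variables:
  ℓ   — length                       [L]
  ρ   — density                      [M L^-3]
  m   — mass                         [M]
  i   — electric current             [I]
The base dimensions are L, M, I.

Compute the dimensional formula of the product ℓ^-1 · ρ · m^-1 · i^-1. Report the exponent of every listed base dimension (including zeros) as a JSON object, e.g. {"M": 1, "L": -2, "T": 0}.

{"L": -4, "M": 0, "I": -1}

Write exponents as rows L,M,I / cols ℓ,ρ,m,i:
  L: [ 1 -3  0  0]
  M: [ 0  1  1  0]
  I: [ 0  0  0  1]
  [L]: (-1)·1+(1)·-3+(-1)·0+(-1)·0 = -4
  [M]: (-1)·0+(1)·1+(-1)·1+(-1)·0 = 0
  [I]: (-1)·0+(1)·0+(-1)·0+(-1)·1 = -1
⇒ L^-4 I^-1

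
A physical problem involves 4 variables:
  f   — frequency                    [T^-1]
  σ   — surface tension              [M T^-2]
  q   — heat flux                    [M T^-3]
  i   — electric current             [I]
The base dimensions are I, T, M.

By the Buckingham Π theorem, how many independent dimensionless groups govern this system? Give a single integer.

Dimensional matrix (I×T×M by f×σ×q×i):
  I: [ 0  0  0  1]
  T: [-1 -2 -3  0]
  M: [ 0  1  1  0]
RREF → pivots at {f,σ,i} ⇒ r = 3
4 vars − rank 3 = 1 Π group

1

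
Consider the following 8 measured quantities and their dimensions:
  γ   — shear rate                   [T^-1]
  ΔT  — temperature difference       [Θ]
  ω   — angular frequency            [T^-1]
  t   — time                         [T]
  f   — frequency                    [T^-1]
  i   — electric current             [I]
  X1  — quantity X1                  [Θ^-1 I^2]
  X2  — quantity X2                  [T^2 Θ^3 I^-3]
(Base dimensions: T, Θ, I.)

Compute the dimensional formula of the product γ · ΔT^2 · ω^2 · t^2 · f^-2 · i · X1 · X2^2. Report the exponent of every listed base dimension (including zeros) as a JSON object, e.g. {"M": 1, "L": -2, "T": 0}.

Dimensional matrix (T×Θ×I by γ×ΔT×ω×t×f×i×X1×X2):
  T: [-1  0 -1  1 -1  0  0  2]
  Θ: [ 0  1  0  0  0  0 -1  3]
  I: [ 0  0  0  0  0  1  2 -3]
  [T]: (1)·-1+(2)·0+(2)·-1+(2)·1+(-2)·-1+(1)·0+(1)·0+(2)·2 = 5
  [Θ]: (1)·0+(2)·1+(2)·0+(2)·0+(-2)·0+(1)·0+(1)·-1+(2)·3 = 7
  [I]: (1)·0+(2)·0+(2)·0+(2)·0+(-2)·0+(1)·1+(1)·2+(2)·-3 = -3
⇒ T^5 Θ^7 I^-3

{"T": 5, "Θ": 7, "I": -3}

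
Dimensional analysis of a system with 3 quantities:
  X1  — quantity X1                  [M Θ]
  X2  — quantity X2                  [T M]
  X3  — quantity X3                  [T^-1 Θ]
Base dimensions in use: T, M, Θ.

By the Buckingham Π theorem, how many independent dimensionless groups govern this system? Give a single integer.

Dimensional matrix (T×M×Θ by X1×X2×X3):
  T: [ 0  1 -1]
  M: [ 1  1  0]
  Θ: [ 1  0  1]
Echelon form has 2 nonzero rows (pivots: X1,X2)
Π count = n − r = 3 − 2 = 1

1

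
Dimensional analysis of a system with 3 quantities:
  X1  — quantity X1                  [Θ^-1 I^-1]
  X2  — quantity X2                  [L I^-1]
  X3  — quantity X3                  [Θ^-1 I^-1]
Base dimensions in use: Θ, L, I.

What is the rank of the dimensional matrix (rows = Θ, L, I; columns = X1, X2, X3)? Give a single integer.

2

Exponent matrix [Θ,L,I] × [X1,X2,X3]:
  Θ: [-1  0 -1]
  L: [ 0  1  0]
  I: [-1 -1 -1]
Echelon form has 2 nonzero rows (pivots: X1,X2)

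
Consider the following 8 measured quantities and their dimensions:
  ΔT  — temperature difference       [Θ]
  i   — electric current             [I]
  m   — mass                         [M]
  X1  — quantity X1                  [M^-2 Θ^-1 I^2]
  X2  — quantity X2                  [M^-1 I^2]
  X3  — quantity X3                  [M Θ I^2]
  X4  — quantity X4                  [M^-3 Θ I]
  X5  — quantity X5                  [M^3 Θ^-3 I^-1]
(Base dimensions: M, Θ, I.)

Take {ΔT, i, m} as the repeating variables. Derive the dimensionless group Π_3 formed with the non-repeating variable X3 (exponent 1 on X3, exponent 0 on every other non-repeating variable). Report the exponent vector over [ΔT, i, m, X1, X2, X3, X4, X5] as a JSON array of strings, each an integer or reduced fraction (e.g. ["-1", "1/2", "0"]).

Exponent matrix [M,Θ,I] × [ΔT,i,m,X1,X2,X3,X4,X5]:
  M: [ 0  0  1 -2 -1  1 -3  3]
  Θ: [ 1  0  0 -1  0  1  1 -3]
  I: [ 0  1  0  2  2  2  1 -1]
RREF → pivots at {ΔT,i,m} ⇒ r = 3
Pivot set = {ΔT,i,m}, free = {X1,X2,X3,X4,X5}
RREF:
  r0: [   1    0    0   -1    0    1    1   -3]
  r1: [   0    1    0    2    2    2    1   -1]
  r2: [   0    0    1   -2   -1    1   -3    3]
Fix exponent of X3 at 1, X1 at 0, X2 at 0, X4 at 0, X5 at 0; solve each RREF row for its pivot's exponent:
  r0: exp(ΔT) + (1)·1 = 0 ⇒ exp(ΔT) = -1
  r1: exp(i) + (2)·1 = 0 ⇒ exp(i) = -2
  r2: exp(m) + (1)·1 = 0 ⇒ exp(m) = -1
Π_3 = ΔT^-1 · i^-2 · m^-1 · X3

["-1", "-2", "-1", "0", "0", "1", "0", "0"]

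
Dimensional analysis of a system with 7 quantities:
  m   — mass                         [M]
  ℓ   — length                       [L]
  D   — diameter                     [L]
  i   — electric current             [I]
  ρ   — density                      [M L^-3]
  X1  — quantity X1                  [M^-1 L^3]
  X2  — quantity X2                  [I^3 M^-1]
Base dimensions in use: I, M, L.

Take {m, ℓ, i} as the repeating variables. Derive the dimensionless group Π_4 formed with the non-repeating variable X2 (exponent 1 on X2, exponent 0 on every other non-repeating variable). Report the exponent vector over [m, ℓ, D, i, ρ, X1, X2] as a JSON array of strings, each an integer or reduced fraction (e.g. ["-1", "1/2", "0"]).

Exponent matrix [I,M,L] × [m,ℓ,D,i,ρ,X1,X2]:
  I: [ 0  0  0  1  0  0  3]
  M: [ 1  0  0  0  1 -1 -1]
  L: [ 0  1  1  0 -3  3  0]
Row reduction gives pivot columns m,ℓ,i; rank = 3
Repeat: m,ℓ,i; free: D,ρ,X1,X2
RREF:
  r0: [   1    0    0    0    1   -1   -1]
  r1: [   0    1    1    0   -3    3    0]
  r2: [   0    0    0    1    0    0    3]
Fix exponent of X2 at 1, D at 0, ρ at 0, X1 at 0; solve each RREF row for its pivot's exponent:
  r0: exp(m) + (-1)·1 = 0 ⇒ exp(m) = 1
  r1: exp(ℓ) + (0)·1 = 0 ⇒ exp(ℓ) = 0
  r2: exp(i) + (3)·1 = 0 ⇒ exp(i) = -3
Π_4 = m · i^-3 · X2

["1", "0", "0", "-3", "0", "0", "1"]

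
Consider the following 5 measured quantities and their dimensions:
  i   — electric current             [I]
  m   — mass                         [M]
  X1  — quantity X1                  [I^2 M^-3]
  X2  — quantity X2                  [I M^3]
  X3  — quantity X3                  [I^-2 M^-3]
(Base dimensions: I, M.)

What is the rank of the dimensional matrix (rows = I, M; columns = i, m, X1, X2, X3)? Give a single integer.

Dimensional matrix (I×M by i×m×X1×X2×X3):
  I: [ 1  0  2  1 -2]
  M: [ 0  1 -3  3 -3]
Echelon form has 2 nonzero rows (pivots: i,m)

2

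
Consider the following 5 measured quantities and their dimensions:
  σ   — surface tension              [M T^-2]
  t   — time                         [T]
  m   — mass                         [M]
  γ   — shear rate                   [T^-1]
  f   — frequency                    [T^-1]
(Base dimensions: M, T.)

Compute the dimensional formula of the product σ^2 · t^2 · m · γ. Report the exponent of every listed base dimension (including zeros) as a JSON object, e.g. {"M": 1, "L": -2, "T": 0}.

{"M": 3, "T": -3}

Write exponents as rows M,T / cols σ,t,m,γ,f:
  M: [ 1  0  1  0  0]
  T: [-2  1  0 -1 -1]
  [M]: (2)·1+(2)·0+(1)·1+(1)·0 = 3
  [T]: (2)·-2+(2)·1+(1)·0+(1)·-1 = -3
⇒ M^3 T^-3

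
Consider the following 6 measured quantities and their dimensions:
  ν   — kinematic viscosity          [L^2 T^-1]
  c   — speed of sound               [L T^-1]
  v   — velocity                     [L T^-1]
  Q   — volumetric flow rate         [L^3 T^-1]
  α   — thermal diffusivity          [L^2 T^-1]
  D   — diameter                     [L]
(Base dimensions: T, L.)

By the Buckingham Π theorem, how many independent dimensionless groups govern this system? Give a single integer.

4

Dimensional matrix (T×L by ν×c×v×Q×α×D):
  T: [-1 -1 -1 -1 -1  0]
  L: [ 2  1  1  3  2  1]
Row reduction gives pivot columns ν,c; rank = 2
Π count = n − r = 6 − 2 = 4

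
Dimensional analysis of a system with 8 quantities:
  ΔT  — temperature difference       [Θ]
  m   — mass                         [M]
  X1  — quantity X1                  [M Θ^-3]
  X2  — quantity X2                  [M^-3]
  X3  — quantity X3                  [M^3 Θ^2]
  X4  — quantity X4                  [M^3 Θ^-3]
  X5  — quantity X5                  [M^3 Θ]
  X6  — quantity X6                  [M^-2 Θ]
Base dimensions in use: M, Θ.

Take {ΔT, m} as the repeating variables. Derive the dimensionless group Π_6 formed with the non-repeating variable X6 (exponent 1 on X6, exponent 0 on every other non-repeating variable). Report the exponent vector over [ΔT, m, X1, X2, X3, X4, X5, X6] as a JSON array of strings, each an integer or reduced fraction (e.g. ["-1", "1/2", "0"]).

Dimensional matrix (M×Θ by ΔT×m×X1×X2×X3×X4×X5×X6):
  M: [ 0  1  1 -3  3  3  3 -2]
  Θ: [ 1  0 -3  0  2 -3  1  1]
Echelon form has 2 nonzero rows (pivots: ΔT,m)
Repeat: ΔT,m; free: X1,X2,X3,X4,X5,X6
RREF:
  r0: [   1    0   -3    0    2   -3    1    1]
  r1: [   0    1    1   -3    3    3    3   -2]
Fix exponent of X6 at 1, X1 at 0, X2 at 0, X3 at 0, X4 at 0, X5 at 0; solve each RREF row for its pivot's exponent:
  r0: exp(ΔT) + (1)·1 = 0 ⇒ exp(ΔT) = -1
  r1: exp(m) + (-2)·1 = 0 ⇒ exp(m) = 2
Π_6 = ΔT^-1 · m^2 · X6

["-1", "2", "0", "0", "0", "0", "0", "1"]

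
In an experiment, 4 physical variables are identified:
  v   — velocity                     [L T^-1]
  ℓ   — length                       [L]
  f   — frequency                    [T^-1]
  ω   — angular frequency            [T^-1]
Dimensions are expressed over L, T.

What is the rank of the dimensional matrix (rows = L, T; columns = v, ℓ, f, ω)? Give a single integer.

2

Write exponents as rows L,T / cols v,ℓ,f,ω:
  L: [ 1  1  0  0]
  T: [-1  0 -1 -1]
RREF → pivots at {v,ℓ} ⇒ r = 2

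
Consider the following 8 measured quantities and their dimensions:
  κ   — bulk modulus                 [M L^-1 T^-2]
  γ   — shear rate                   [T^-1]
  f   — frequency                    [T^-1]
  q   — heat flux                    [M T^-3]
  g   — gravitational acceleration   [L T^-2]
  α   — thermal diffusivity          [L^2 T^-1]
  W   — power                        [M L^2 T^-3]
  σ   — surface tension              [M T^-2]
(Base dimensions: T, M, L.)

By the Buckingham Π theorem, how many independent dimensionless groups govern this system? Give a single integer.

Exponent matrix [T,M,L] × [κ,γ,f,q,g,α,W,σ]:
  T: [-2 -1 -1 -3 -2 -1 -3 -2]
  M: [ 1  0  0  1  0  0  1  1]
  L: [-1  0  0  0  1  2  2  0]
Row reduction gives pivot columns κ,γ,q; rank = 3
n=8, r=3 ⇒ 5 dimensionless groups

5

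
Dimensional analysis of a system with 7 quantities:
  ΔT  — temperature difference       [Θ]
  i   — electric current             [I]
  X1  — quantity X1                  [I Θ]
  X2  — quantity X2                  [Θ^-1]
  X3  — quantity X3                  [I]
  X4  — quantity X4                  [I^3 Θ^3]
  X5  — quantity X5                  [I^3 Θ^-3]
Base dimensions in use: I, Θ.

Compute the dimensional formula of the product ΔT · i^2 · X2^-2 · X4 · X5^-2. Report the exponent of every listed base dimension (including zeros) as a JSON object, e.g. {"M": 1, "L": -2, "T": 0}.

Write exponents as rows I,Θ / cols ΔT,i,X1,X2,X3,X4,X5:
  I: [ 0  1  1  0  1  3  3]
  Θ: [ 1  0  1 -1  0  3 -3]
  [I]: (1)·0+(2)·1+(-2)·0+(1)·3+(-2)·3 = -1
  [Θ]: (1)·1+(2)·0+(-2)·-1+(1)·3+(-2)·-3 = 12
⇒ I^-1 Θ^12

{"I": -1, "Θ": 12}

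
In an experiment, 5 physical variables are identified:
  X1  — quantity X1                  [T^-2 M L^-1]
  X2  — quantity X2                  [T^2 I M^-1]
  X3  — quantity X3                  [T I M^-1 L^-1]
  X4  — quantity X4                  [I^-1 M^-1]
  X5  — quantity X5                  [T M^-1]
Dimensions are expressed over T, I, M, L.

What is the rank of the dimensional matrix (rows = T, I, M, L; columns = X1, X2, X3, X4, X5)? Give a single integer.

3

Dimensional matrix (T×I×M×L by X1×X2×X3×X4×X5):
  T: [-2  2  1  0  1]
  I: [ 0  1  1 -1  0]
  M: [ 1 -1 -1 -1 -1]
  L: [-1  0 -1  0  0]
RREF → pivots at {X1,X2,X3} ⇒ r = 3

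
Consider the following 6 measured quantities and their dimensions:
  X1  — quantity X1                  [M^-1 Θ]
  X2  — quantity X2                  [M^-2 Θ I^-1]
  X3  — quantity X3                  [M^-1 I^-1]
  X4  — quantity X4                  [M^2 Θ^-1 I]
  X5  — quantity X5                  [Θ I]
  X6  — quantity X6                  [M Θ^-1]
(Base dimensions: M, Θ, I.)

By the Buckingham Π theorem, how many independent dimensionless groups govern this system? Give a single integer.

4

Exponent matrix [M,Θ,I] × [X1,X2,X3,X4,X5,X6]:
  M: [-1 -2 -1  2  0  1]
  Θ: [ 1  1  0 -1  1 -1]
  I: [ 0 -1 -1  1  1  0]
RREF → pivots at {X1,X2} ⇒ r = 2
6 vars − rank 2 = 4 Π groups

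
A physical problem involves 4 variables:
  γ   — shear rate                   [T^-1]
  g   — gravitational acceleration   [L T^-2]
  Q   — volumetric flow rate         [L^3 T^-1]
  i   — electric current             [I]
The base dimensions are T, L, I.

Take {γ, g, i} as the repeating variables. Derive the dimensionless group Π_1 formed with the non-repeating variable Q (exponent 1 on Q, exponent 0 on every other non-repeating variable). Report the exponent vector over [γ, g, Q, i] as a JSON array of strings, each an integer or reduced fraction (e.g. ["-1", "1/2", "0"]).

Dimensional matrix (T×L×I by γ×g×Q×i):
  T: [-1 -2 -1  0]
  L: [ 0  1  3  0]
  I: [ 0  0  0  1]
RREF → pivots at {γ,g,i} ⇒ r = 3
Pivot set = {γ,g,i}, free = {Q}
RREF:
  r0: [   1    0   -5    0]
  r1: [   0    1    3    0]
  r2: [   0    0    0    1]
Fix exponent of Q at 1; solve each RREF row for its pivot's exponent:
  r0: exp(γ) + (-5)·1 = 0 ⇒ exp(γ) = 5
  r1: exp(g) + (3)·1 = 0 ⇒ exp(g) = -3
  r2: exp(i) + (0)·1 = 0 ⇒ exp(i) = 0
Π_1 = γ^5 · g^-3 · Q

["5", "-3", "1", "0"]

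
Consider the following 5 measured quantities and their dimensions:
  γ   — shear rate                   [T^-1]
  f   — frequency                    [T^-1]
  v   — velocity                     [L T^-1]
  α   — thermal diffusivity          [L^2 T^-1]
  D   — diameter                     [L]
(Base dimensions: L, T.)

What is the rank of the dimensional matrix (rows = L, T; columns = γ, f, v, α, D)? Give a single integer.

Dimensional matrix (L×T by γ×f×v×α×D):
  L: [ 0  0  1  2  1]
  T: [-1 -1 -1 -1  0]
Echelon form has 2 nonzero rows (pivots: γ,v)

2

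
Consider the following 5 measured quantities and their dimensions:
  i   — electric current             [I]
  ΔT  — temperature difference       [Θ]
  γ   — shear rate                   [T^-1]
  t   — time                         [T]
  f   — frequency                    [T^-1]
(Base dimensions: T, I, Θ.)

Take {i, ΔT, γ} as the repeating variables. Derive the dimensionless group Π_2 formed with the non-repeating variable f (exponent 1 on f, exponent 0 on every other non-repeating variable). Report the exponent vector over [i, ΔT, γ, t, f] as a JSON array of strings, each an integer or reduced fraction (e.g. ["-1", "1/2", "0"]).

Dimensional matrix (T×I×Θ by i×ΔT×γ×t×f):
  T: [ 0  0 -1  1 -1]
  I: [ 1  0  0  0  0]
  Θ: [ 0  1  0  0  0]
Row reduction gives pivot columns i,ΔT,γ; rank = 3
Repeat: i,ΔT,γ; free: t,f
RREF:
  r0: [   1    0    0    0    0]
  r1: [   0    1    0    0    0]
  r2: [   0    0    1   -1    1]
Fix exponent of f at 1, t at 0; solve each RREF row for its pivot's exponent:
  r0: exp(i) + (0)·1 = 0 ⇒ exp(i) = 0
  r1: exp(ΔT) + (0)·1 = 0 ⇒ exp(ΔT) = 0
  r2: exp(γ) + (1)·1 = 0 ⇒ exp(γ) = -1
Π_2 = γ^-1 · f

["0", "0", "-1", "0", "1"]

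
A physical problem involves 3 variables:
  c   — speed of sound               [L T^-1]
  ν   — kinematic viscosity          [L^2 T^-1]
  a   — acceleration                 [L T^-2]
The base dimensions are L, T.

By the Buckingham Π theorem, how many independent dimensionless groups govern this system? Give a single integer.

Dimensional matrix (L×T by c×ν×a):
  L: [ 1  2  1]
  T: [-1 -1 -2]
Echelon form has 2 nonzero rows (pivots: c,ν)
n=3, r=2 ⇒ 1 dimensionless group

1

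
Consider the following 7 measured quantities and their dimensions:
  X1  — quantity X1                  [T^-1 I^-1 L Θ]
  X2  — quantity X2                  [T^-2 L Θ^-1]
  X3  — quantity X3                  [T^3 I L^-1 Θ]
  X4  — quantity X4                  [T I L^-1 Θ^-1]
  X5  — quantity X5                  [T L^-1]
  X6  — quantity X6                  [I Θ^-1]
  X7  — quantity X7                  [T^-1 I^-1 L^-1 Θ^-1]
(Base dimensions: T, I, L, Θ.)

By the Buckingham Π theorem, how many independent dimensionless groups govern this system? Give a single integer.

4

Dimensional matrix (T×I×L×Θ by X1×X2×X3×X4×X5×X6×X7):
  T: [-1 -2  3  1  1  0 -1]
  I: [-1  0  1  1  0  1 -1]
  L: [ 1  1 -1 -1 -1  0 -1]
  Θ: [ 1 -1  1 -1  0 -1 -1]
RREF → pivots at {X1,X2,X3} ⇒ r = 3
n=7, r=3 ⇒ 4 dimensionless groups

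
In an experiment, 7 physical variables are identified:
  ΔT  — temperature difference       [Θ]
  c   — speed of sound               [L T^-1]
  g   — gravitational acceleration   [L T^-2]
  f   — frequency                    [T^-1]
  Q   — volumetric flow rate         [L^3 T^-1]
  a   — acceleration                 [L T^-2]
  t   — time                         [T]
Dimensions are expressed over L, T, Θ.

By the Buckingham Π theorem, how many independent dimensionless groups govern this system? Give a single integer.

Dimensional matrix (L×T×Θ by ΔT×c×g×f×Q×a×t):
  L: [ 0  1  1  0  3  1  0]
  T: [ 0 -1 -2 -1 -1 -2  1]
  Θ: [ 1  0  0  0  0  0  0]
RREF → pivots at {ΔT,c,g} ⇒ r = 3
n=7, r=3 ⇒ 4 dimensionless groups

4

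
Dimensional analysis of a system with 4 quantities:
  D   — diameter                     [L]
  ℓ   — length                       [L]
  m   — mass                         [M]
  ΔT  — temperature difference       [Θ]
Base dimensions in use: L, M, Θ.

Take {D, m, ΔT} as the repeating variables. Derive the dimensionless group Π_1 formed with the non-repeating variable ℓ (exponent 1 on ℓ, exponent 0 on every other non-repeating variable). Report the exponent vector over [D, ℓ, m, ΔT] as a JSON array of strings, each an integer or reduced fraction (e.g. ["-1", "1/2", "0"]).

Exponent matrix [L,M,Θ] × [D,ℓ,m,ΔT]:
  L: [ 1  1  0  0]
  M: [ 0  0  1  0]
  Θ: [ 0  0  0  1]
Echelon form has 3 nonzero rows (pivots: D,m,ΔT)
Repeat: D,m,ΔT; free: ℓ
RREF:
  r0: [   1    1    0    0]
  r1: [   0    0    1    0]
  r2: [   0    0    0    1]
Fix exponent of ℓ at 1; solve each RREF row for its pivot's exponent:
  r0: exp(D) + (1)·1 = 0 ⇒ exp(D) = -1
  r1: exp(m) + (0)·1 = 0 ⇒ exp(m) = 0
  r2: exp(ΔT) + (0)·1 = 0 ⇒ exp(ΔT) = 0
Π_1 = D^-1 · ℓ

["-1", "1", "0", "0"]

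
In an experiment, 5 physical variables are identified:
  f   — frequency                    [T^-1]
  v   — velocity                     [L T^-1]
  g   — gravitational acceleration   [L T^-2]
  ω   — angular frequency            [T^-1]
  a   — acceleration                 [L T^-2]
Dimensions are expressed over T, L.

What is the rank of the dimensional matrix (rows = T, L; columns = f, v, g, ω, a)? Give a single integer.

2

Dimensional matrix (T×L by f×v×g×ω×a):
  T: [-1 -1 -2 -1 -2]
  L: [ 0  1  1  0  1]
Echelon form has 2 nonzero rows (pivots: f,v)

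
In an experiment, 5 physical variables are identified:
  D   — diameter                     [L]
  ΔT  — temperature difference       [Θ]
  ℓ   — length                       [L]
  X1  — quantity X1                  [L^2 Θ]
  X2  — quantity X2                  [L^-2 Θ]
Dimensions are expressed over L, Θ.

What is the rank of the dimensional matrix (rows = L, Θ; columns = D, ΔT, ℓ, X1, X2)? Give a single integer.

2

Dimensional matrix (L×Θ by D×ΔT×ℓ×X1×X2):
  L: [ 1  0  1  2 -2]
  Θ: [ 0  1  0  1  1]
Row reduction gives pivot columns D,ΔT; rank = 2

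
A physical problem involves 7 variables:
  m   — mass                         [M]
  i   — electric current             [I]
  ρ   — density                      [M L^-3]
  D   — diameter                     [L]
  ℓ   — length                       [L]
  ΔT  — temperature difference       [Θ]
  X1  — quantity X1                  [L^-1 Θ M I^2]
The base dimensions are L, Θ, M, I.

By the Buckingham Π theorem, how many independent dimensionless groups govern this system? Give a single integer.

Write exponents as rows L,Θ,M,I / cols m,i,ρ,D,ℓ,ΔT,X1:
  L: [ 0  0 -3  1  1  0 -1]
  Θ: [ 0  0  0  0  0  1  1]
  M: [ 1  0  1  0  0  0  1]
  I: [ 0  1  0  0  0  0  2]
RREF → pivots at {m,i,ρ,ΔT} ⇒ r = 4
n=7, r=4 ⇒ 3 dimensionless groups

3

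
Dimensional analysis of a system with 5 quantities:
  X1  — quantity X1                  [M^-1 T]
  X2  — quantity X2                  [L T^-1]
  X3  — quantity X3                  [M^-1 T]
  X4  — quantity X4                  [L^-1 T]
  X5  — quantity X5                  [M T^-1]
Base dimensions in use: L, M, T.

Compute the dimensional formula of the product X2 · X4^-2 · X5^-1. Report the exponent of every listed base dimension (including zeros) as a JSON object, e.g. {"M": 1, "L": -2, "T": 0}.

{"L": 3, "M": -1, "T": -2}

Write exponents as rows L,M,T / cols X1,X2,X3,X4,X5:
  L: [ 0  1  0 -1  0]
  M: [-1  0 -1  0  1]
  T: [ 1 -1  1  1 -1]
  [L]: (1)·1+(-2)·-1+(-1)·0 = 3
  [M]: (1)·0+(-2)·0+(-1)·1 = -1
  [T]: (1)·-1+(-2)·1+(-1)·-1 = -2
⇒ L^3 M^-1 T^-2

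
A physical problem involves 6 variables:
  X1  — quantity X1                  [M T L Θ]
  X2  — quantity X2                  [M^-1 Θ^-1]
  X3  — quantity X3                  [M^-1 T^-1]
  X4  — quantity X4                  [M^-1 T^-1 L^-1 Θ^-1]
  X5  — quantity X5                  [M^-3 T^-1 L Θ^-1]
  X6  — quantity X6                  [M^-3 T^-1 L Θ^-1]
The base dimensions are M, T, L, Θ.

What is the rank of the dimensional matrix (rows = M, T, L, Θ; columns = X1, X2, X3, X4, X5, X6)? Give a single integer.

3

Exponent matrix [M,T,L,Θ] × [X1,X2,X3,X4,X5,X6]:
  M: [ 1 -1 -1 -1 -3 -3]
  T: [ 1  0 -1 -1 -1 -1]
  L: [ 1  0  0 -1  1  1]
  Θ: [ 1 -1  0 -1 -1 -1]
Echelon form has 3 nonzero rows (pivots: X1,X2,X3)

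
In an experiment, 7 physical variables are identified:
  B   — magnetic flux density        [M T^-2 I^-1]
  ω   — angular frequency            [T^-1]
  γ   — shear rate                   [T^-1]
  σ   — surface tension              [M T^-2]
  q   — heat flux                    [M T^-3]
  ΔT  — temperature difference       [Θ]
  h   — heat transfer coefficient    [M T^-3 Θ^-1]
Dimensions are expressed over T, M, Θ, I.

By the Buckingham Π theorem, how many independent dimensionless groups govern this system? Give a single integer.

3

Write exponents as rows T,M,Θ,I / cols B,ω,γ,σ,q,ΔT,h:
  T: [-2 -1 -1 -2 -3  0 -3]
  M: [ 1  0  0  1  1  0  1]
  Θ: [ 0  0  0  0  0  1 -1]
  I: [-1  0  0  0  0  0  0]
RREF → pivots at {B,ω,σ,ΔT} ⇒ r = 4
Π count = n − r = 7 − 4 = 3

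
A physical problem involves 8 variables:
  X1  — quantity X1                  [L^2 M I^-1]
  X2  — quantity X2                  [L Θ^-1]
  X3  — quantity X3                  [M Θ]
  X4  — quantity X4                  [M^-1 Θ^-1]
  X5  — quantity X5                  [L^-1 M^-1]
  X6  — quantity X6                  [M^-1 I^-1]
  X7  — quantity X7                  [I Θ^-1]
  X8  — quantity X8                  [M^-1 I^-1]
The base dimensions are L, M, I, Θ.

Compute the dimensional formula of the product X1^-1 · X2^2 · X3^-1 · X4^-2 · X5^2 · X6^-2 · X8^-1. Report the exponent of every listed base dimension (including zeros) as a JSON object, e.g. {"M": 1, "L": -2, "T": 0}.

{"L": -2, "M": 1, "I": 4, "Θ": -1}

Write exponents as rows L,M,I,Θ / cols X1,X2,X3,X4,X5,X6,X7,X8:
  L: [ 2  1  0  0 -1  0  0  0]
  M: [ 1  0  1 -1 -1 -1  0 -1]
  I: [-1  0  0  0  0 -1  1 -1]
  Θ: [ 0 -1  1 -1  0  0 -1  0]
  [L]: (-1)·2+(2)·1+(-1)·0+(-2)·0+(2)·-1+(-2)·0+(-1)·0 = -2
  [M]: (-1)·1+(2)·0+(-1)·1+(-2)·-1+(2)·-1+(-2)·-1+(-1)·-1 = 1
  [I]: (-1)·-1+(2)·0+(-1)·0+(-2)·0+(2)·0+(-2)·-1+(-1)·-1 = 4
  [Θ]: (-1)·0+(2)·-1+(-1)·1+(-2)·-1+(2)·0+(-2)·0+(-1)·0 = -1
⇒ L^-2 M I^4 Θ^-1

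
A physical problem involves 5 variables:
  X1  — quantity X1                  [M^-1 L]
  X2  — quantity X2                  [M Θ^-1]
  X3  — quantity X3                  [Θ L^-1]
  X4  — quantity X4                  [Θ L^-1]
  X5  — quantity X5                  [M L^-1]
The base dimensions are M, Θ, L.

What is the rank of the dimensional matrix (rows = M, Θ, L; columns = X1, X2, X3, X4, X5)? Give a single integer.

2

Exponent matrix [M,Θ,L] × [X1,X2,X3,X4,X5]:
  M: [-1  1  0  0  1]
  Θ: [ 0 -1  1  1  0]
  L: [ 1  0 -1 -1 -1]
Echelon form has 2 nonzero rows (pivots: X1,X2)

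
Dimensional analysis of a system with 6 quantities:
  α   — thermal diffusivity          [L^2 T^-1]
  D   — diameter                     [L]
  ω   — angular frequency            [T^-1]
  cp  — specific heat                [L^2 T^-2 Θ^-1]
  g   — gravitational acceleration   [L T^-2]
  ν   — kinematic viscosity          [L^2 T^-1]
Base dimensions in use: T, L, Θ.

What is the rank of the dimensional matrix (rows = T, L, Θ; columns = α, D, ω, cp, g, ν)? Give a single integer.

3

Exponent matrix [T,L,Θ] × [α,D,ω,cp,g,ν]:
  T: [-1  0 -1 -2 -2 -1]
  L: [ 2  1  0  2  1  2]
  Θ: [ 0  0  0 -1  0  0]
Echelon form has 3 nonzero rows (pivots: α,D,cp)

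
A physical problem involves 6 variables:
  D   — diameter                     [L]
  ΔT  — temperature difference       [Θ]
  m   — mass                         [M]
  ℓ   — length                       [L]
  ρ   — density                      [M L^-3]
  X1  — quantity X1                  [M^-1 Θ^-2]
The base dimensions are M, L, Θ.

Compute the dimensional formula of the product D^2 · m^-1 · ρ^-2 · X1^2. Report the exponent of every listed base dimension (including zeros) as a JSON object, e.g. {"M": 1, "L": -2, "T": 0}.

Write exponents as rows M,L,Θ / cols D,ΔT,m,ℓ,ρ,X1:
  M: [ 0  0  1  0  1 -1]
  L: [ 1  0  0  1 -3  0]
  Θ: [ 0  1  0  0  0 -2]
  [M]: (2)·0+(-1)·1+(-2)·1+(2)·-1 = -5
  [L]: (2)·1+(-1)·0+(-2)·-3+(2)·0 = 8
  [Θ]: (2)·0+(-1)·0+(-2)·0+(2)·-2 = -4
⇒ M^-5 L^8 Θ^-4

{"M": -5, "L": 8, "Θ": -4}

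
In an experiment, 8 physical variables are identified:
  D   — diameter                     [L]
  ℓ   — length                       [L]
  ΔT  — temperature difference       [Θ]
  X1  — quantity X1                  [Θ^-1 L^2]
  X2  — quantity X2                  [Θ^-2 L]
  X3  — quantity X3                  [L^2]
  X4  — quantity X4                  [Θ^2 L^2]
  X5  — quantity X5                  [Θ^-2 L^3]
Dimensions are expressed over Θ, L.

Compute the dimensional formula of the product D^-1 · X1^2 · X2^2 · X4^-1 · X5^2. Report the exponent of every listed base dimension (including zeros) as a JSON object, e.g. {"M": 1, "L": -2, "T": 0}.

{"Θ": -12, "L": 9}

Exponent matrix [Θ,L] × [D,ℓ,ΔT,X1,X2,X3,X4,X5]:
  Θ: [ 0  0  1 -1 -2  0  2 -2]
  L: [ 1  1  0  2  1  2  2  3]
  [Θ]: (-1)·0+(2)·-1+(2)·-2+(-1)·2+(2)·-2 = -12
  [L]: (-1)·1+(2)·2+(2)·1+(-1)·2+(2)·3 = 9
⇒ Θ^-12 L^9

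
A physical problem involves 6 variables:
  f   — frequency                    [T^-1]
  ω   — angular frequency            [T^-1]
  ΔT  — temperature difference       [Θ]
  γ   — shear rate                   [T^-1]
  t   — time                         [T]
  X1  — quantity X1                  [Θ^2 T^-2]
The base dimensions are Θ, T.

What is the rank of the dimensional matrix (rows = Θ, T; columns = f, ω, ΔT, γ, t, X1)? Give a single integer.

Dimensional matrix (Θ×T by f×ω×ΔT×γ×t×X1):
  Θ: [ 0  0  1  0  0  2]
  T: [-1 -1  0 -1  1 -2]
Echelon form has 2 nonzero rows (pivots: f,ΔT)

2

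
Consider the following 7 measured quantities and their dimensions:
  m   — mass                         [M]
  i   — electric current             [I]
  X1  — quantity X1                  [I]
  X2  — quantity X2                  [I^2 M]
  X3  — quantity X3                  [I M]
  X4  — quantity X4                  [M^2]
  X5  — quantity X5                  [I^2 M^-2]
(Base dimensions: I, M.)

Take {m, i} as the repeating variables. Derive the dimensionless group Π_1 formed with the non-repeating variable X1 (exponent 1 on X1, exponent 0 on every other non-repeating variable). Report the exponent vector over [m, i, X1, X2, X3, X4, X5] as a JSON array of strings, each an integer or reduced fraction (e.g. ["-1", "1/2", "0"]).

Dimensional matrix (I×M by m×i×X1×X2×X3×X4×X5):
  I: [ 0  1  1  2  1  0  2]
  M: [ 1  0  0  1  1  2 -2]
RREF → pivots at {m,i} ⇒ r = 2
Repeat: m,i; free: X1,X2,X3,X4,X5
RREF:
  r0: [   1    0    0    1    1    2   -2]
  r1: [   0    1    1    2    1    0    2]
Fix exponent of X1 at 1, X2 at 0, X3 at 0, X4 at 0, X5 at 0; solve each RREF row for its pivot's exponent:
  r0: exp(m) + (0)·1 = 0 ⇒ exp(m) = 0
  r1: exp(i) + (1)·1 = 0 ⇒ exp(i) = -1
Π_1 = i^-1 · X1

["0", "-1", "1", "0", "0", "0", "0"]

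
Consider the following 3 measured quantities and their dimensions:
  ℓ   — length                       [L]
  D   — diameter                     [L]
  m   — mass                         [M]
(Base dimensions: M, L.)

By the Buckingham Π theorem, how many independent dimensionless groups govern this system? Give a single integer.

1

Dimensional matrix (M×L by ℓ×D×m):
  M: [ 0  0  1]
  L: [ 1  1  0]
Row reduction gives pivot columns ℓ,m; rank = 2
Π count = n − r = 3 − 2 = 1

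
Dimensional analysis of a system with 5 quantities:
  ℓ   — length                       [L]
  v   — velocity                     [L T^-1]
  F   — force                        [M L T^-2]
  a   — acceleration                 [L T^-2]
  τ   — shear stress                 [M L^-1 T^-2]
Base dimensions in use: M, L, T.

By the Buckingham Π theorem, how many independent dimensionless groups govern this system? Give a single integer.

2

Dimensional matrix (M×L×T by ℓ×v×F×a×τ):
  M: [ 0  0  1  0  1]
  L: [ 1  1  1  1 -1]
  T: [ 0 -1 -2 -2 -2]
Echelon form has 3 nonzero rows (pivots: ℓ,v,F)
n=5, r=3 ⇒ 2 dimensionless groups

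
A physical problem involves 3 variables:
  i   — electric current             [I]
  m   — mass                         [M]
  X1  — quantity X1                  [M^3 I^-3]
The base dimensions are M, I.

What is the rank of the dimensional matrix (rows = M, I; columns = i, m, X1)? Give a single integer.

Exponent matrix [M,I] × [i,m,X1]:
  M: [ 0  1  3]
  I: [ 1  0 -3]
RREF → pivots at {i,m} ⇒ r = 2

2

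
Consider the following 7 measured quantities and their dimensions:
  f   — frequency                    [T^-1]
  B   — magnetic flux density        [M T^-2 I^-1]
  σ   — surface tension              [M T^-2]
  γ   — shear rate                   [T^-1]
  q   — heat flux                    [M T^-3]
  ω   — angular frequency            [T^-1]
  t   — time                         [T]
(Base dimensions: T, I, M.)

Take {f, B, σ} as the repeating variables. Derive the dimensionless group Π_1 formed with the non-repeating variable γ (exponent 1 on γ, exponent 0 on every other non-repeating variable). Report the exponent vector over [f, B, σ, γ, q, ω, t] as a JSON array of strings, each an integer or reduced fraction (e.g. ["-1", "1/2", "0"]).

["-1", "0", "0", "1", "0", "0", "0"]

Exponent matrix [T,I,M] × [f,B,σ,γ,q,ω,t]:
  T: [-1 -2 -2 -1 -3 -1  1]
  I: [ 0 -1  0  0  0  0  0]
  M: [ 0  1  1  0  1  0  0]
Echelon form has 3 nonzero rows (pivots: f,B,σ)
Repeat: f,B,σ; free: γ,q,ω,t
RREF:
  r0: [   1    0    0    1    1    1   -1]
  r1: [   0    1    0    0    0    0    0]
  r2: [   0    0    1    0    1    0    0]
Fix exponent of γ at 1, q at 0, ω at 0, t at 0; solve each RREF row for its pivot's exponent:
  r0: exp(f) + (1)·1 = 0 ⇒ exp(f) = -1
  r1: exp(B) + (0)·1 = 0 ⇒ exp(B) = 0
  r2: exp(σ) + (0)·1 = 0 ⇒ exp(σ) = 0
Π_1 = f^-1 · γ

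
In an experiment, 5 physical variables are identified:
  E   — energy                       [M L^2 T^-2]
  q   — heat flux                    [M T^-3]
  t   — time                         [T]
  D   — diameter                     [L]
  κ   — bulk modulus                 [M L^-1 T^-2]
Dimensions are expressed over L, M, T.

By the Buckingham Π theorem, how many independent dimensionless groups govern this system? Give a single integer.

2

Exponent matrix [L,M,T] × [E,q,t,D,κ]:
  L: [ 2  0  0  1 -1]
  M: [ 1  1  0  0  1]
  T: [-2 -3  1  0 -2]
Row reduction gives pivot columns E,q,t; rank = 3
5 vars − rank 3 = 2 Π groups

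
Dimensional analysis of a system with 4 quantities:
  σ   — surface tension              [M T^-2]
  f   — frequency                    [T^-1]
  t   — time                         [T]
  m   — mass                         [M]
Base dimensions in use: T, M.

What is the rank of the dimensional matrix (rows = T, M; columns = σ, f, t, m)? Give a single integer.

Write exponents as rows T,M / cols σ,f,t,m:
  T: [-2 -1  1  0]
  M: [ 1  0  0  1]
Row reduction gives pivot columns σ,f; rank = 2

2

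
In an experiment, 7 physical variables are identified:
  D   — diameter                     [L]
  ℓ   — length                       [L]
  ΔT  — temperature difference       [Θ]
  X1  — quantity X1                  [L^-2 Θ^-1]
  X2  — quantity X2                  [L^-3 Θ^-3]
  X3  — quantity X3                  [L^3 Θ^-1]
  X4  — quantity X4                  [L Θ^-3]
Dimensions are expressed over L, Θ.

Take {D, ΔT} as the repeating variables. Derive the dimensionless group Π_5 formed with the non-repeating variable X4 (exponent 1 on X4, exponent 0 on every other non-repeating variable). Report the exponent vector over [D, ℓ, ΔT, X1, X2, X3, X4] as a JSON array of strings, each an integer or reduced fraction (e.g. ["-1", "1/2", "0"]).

["-1", "0", "3", "0", "0", "0", "1"]

Exponent matrix [L,Θ] × [D,ℓ,ΔT,X1,X2,X3,X4]:
  L: [ 1  1  0 -2 -3  3  1]
  Θ: [ 0  0  1 -1 -3 -1 -3]
Row reduction gives pivot columns D,ΔT; rank = 2
Repeat: D,ΔT; free: ℓ,X1,X2,X3,X4
RREF:
  r0: [   1    1    0   -2   -3    3    1]
  r1: [   0    0    1   -1   -3   -1   -3]
Fix exponent of X4 at 1, ℓ at 0, X1 at 0, X2 at 0, X3 at 0; solve each RREF row for its pivot's exponent:
  r0: exp(D) + (1)·1 = 0 ⇒ exp(D) = -1
  r1: exp(ΔT) + (-3)·1 = 0 ⇒ exp(ΔT) = 3
Π_5 = D^-1 · ΔT^3 · X4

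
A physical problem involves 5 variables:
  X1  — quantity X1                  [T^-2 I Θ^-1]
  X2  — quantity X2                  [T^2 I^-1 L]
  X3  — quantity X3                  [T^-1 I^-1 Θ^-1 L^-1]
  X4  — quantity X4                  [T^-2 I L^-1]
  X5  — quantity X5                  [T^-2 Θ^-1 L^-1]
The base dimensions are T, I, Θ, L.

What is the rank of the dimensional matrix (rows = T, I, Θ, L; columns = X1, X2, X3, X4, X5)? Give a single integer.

3

Write exponents as rows T,I,Θ,L / cols X1,X2,X3,X4,X5:
  T: [-2  2 -1 -2 -2]
  I: [ 1 -1 -1  1  0]
  Θ: [-1  0 -1  0 -1]
  L: [ 0  1 -1 -1 -1]
RREF → pivots at {X1,X2,X3} ⇒ r = 3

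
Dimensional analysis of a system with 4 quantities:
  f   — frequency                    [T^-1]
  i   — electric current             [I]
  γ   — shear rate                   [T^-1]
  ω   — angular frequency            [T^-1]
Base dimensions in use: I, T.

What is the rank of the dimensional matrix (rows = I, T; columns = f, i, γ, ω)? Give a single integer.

2

Write exponents as rows I,T / cols f,i,γ,ω:
  I: [ 0  1  0  0]
  T: [-1  0 -1 -1]
RREF → pivots at {f,i} ⇒ r = 2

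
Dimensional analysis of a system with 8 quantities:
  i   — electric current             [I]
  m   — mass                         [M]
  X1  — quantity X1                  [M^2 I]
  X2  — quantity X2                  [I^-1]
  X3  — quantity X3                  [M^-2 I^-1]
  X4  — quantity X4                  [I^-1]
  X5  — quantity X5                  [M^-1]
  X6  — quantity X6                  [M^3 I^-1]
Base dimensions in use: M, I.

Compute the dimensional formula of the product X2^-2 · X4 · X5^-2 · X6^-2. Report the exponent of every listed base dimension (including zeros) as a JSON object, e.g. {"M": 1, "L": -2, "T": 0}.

Write exponents as rows M,I / cols i,m,X1,X2,X3,X4,X5,X6:
  M: [ 0  1  2  0 -2  0 -1  3]
  I: [ 1  0  1 -1 -1 -1  0 -1]
  [M]: (-2)·0+(1)·0+(-2)·-1+(-2)·3 = -4
  [I]: (-2)·-1+(1)·-1+(-2)·0+(-2)·-1 = 3
⇒ M^-4 I^3

{"M": -4, "I": 3}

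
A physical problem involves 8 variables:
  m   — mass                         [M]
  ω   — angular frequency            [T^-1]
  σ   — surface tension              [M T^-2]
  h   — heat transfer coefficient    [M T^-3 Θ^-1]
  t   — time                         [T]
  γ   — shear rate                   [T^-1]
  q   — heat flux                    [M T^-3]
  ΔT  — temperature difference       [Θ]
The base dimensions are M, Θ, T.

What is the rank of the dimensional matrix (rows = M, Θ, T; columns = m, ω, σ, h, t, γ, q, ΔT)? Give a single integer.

3

Write exponents as rows M,Θ,T / cols m,ω,σ,h,t,γ,q,ΔT:
  M: [ 1  0  1  1  0  0  1  0]
  Θ: [ 0  0  0 -1  0  0  0  1]
  T: [ 0 -1 -2 -3  1 -1 -3  0]
RREF → pivots at {m,ω,h} ⇒ r = 3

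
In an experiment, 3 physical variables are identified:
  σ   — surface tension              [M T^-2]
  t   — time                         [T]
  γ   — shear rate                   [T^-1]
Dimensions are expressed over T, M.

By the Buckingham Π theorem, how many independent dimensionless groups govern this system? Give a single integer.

1

Write exponents as rows T,M / cols σ,t,γ:
  T: [-2  1 -1]
  M: [ 1  0  0]
Echelon form has 2 nonzero rows (pivots: σ,t)
3 vars − rank 2 = 1 Π group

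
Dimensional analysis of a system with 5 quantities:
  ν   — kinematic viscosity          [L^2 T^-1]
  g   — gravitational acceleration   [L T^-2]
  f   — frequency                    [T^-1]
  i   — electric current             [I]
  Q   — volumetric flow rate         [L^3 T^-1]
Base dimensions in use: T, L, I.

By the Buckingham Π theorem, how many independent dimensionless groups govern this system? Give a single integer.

Write exponents as rows T,L,I / cols ν,g,f,i,Q:
  T: [-1 -2 -1  0 -1]
  L: [ 2  1  0  0  3]
  I: [ 0  0  0  1  0]
Echelon form has 3 nonzero rows (pivots: ν,g,i)
n=5, r=3 ⇒ 2 dimensionless groups

2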